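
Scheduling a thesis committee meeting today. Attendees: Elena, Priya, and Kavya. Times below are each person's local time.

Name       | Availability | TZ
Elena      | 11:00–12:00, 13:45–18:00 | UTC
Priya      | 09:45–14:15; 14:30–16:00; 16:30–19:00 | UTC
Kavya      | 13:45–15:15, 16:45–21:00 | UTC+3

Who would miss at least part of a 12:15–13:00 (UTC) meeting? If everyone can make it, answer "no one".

Elena, Kavya

Elena in UTC: 11:00-12:00, 13:45-18:00.
Priya in UTC: 09:45-14:15, 14:30-16:00, 16:30-19:00.
Kavya in UTC: 10:45-12:15, 13:45-18:00 (subtract 3h to convert from UTC+3).
Elena: not fully free for 12:15-13:00. Priya: free for 12:15-13:00. Kavya: not fully free for 12:15-13:00.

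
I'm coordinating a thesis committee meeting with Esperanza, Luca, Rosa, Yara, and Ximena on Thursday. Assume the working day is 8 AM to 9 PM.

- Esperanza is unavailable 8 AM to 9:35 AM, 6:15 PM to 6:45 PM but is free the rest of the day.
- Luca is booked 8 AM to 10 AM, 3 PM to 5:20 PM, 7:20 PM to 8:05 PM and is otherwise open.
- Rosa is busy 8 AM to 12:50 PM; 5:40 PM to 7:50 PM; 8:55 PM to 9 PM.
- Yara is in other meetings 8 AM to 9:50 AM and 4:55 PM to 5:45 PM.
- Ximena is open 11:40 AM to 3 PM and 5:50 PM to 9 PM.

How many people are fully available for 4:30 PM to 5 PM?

2

Esperanza free: 09:35-18:15, 18:45-21:00 (invert busy blocks within the working day).
Luca free: 10:00-15:00, 17:20-19:20, 20:05-21:00 (invert busy blocks within the working day).
Rosa free: 12:50-17:40, 19:50-20:55 (invert busy blocks within the working day).
Yara free: 09:50-16:55, 17:45-21:00 (invert busy blocks within the working day).
Ximena free: 11:40-15:00, 17:50-21:00.
Esperanza and Rosa can make the full 16:30-17:00 slot — that's 2.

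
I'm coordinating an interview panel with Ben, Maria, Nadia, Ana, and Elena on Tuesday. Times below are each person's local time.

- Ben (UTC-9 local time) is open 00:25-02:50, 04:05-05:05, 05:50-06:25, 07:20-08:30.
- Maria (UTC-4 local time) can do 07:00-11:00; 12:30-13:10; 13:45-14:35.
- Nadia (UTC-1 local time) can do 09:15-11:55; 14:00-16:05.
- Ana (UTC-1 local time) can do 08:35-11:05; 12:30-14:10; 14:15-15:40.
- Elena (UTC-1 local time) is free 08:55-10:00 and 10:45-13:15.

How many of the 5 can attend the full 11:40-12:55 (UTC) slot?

Ben in UTC: 09:25-11:50, 13:05-14:05, 14:50-15:25, 16:20-17:30 (add 9h to convert from UTC-9).
Maria in UTC: 11:00-15:00, 16:30-17:10, 17:45-18:35 (add 4h to convert from UTC-4).
Nadia in UTC: 10:15-12:55, 15:00-17:05 (add 1h to convert from UTC-1).
Ana in UTC: 09:35-12:05, 13:30-15:10, 15:15-16:40 (add 1h to convert from UTC-1).
Elena in UTC: 09:55-11:00, 11:45-14:15 (add 1h to convert from UTC-1).
Maria and Nadia can make the full 11:40-12:55 slot — that's 2.

2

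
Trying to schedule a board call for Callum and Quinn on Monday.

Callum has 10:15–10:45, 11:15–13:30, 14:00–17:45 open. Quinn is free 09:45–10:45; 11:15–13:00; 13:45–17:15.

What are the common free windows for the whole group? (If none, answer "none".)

10:15-10:45, 11:15-13:00, 14:00-17:15

Callum ∩ Quinn: 10:15-10:45, 11:15-13:00, 14:00-17:15.
So the common availability across everyone is 10:15-10:45, 11:15-13:00, 14:00-17:15.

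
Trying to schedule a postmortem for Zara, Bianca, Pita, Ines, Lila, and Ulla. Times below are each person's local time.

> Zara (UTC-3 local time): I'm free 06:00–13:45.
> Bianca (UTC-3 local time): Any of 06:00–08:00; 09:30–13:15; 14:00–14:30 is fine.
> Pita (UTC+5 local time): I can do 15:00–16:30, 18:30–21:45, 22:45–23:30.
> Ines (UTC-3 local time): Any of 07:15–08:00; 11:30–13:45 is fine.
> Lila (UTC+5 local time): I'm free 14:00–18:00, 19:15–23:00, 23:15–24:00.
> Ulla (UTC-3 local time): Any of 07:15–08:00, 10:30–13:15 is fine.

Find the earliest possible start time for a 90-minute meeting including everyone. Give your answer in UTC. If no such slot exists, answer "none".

14:30

Zara in UTC: 09:00-16:45 (add 3h to convert from UTC-3).
Bianca in UTC: 09:00-11:00, 12:30-16:15, 17:00-17:30 (add 3h to convert from UTC-3).
Pita in UTC: 10:00-11:30, 13:30-16:45, 17:45-18:30 (subtract 5h to convert from UTC+5).
Ines in UTC: 10:15-11:00, 14:30-16:45 (add 3h to convert from UTC-3).
Lila in UTC: 09:00-13:00, 14:15-18:00, 18:15-19:00 (subtract 5h to convert from UTC+5).
Ulla in UTC: 10:15-11:00, 13:30-16:15 (add 3h to convert from UTC-3).
Zara ∩ Bianca: 09:00-11:00, 12:30-16:15.
Zara ∩ Bianca ∩ Pita: 10:00-11:00, 13:30-16:15.
Zara ∩ Bianca ∩ Pita ∩ Ines: 10:15-11:00, 14:30-16:15.
Zara ∩ Bianca ∩ Pita ∩ Ines ∩ Lila: 10:15-11:00, 14:30-16:15.
Zara ∩ Bianca ∩ Pita ∩ Ines ∩ Lila ∩ Ulla: 10:15-11:00, 14:30-16:15.
Those are the intersection windows.
The first common window of at least 90 minutes is 14:30-16:15, so the earliest start is 14:30.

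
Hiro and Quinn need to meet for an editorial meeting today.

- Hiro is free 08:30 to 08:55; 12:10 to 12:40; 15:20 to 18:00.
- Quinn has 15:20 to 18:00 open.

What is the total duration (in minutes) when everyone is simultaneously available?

160

Hiro ∩ Quinn: 15:20-18:00.
That's a single block of 160 minutes.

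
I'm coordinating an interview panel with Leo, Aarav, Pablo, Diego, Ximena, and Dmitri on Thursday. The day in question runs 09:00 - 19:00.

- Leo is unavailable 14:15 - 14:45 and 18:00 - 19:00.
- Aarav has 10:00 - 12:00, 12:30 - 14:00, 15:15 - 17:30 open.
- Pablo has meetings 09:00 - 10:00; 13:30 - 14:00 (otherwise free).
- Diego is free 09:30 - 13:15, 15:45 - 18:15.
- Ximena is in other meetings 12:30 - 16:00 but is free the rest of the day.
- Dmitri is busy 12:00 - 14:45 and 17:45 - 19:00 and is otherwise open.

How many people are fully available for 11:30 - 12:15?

4

Leo free: 09:00-14:15, 14:45-18:00 (invert busy blocks within the working day).
Aarav free: 10:00-12:00, 12:30-14:00, 15:15-17:30.
Pablo free: 10:00-13:30, 14:00-19:00 (invert busy blocks within the working day).
Diego free: 09:30-13:15, 15:45-18:15.
Ximena free: 09:00-12:30, 16:00-19:00 (invert busy blocks within the working day).
Dmitri free: 09:00-12:00, 14:45-17:45 (invert busy blocks within the working day).
Leo, Pablo, Diego, and Ximena can make the full 11:30-12:15 slot — that's 4.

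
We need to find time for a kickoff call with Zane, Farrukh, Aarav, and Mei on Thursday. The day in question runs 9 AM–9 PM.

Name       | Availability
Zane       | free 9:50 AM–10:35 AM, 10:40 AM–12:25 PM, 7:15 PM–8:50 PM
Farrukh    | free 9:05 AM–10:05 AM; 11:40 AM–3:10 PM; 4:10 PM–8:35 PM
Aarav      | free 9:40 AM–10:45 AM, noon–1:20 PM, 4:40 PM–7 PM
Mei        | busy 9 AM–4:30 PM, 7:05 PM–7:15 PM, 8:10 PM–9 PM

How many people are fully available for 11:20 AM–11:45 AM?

Zane free: 09:50-10:35, 10:40-12:25, 19:15-20:50.
Farrukh free: 09:05-10:05, 11:40-15:10, 16:10-20:35.
Aarav free: 09:40-10:45, 12:00-13:20, 16:40-19:00.
Mei free: 16:30-19:05, 19:15-20:10 (invert busy blocks within the working day).
Zane can make the full 11:20-11:45 slot — that's 1.

1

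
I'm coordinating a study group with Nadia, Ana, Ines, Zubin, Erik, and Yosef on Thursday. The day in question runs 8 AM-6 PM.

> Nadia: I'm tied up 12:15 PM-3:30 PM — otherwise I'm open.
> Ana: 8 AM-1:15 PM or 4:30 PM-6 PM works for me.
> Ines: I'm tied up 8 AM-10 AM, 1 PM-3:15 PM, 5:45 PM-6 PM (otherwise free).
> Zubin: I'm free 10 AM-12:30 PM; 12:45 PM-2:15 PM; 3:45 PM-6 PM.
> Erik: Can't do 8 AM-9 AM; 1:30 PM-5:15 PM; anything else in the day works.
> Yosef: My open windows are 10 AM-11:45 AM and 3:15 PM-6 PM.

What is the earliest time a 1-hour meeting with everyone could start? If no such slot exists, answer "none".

Nadia free: 08:00-12:15, 15:30-18:00 (invert busy blocks within the working day).
Ana free: 08:00-13:15, 16:30-18:00.
Ines free: 10:00-13:00, 15:15-17:45 (invert busy blocks within the working day).
Zubin free: 10:00-12:30, 12:45-14:15, 15:45-18:00.
Erik free: 09:00-13:30, 17:15-18:00 (invert busy blocks within the working day).
Yosef free: 10:00-11:45, 15:15-18:00.
Nadia ∩ Ana: 08:00-12:15, 16:30-18:00.
Nadia ∩ Ana ∩ Ines: 10:00-12:15, 16:30-17:45.
Nadia ∩ Ana ∩ Ines ∩ Zubin: 10:00-12:15, 16:30-17:45.
Nadia ∩ Ana ∩ Ines ∩ Zubin ∩ Erik: 10:00-12:15, 17:15-17:45.
Nadia ∩ Ana ∩ Ines ∩ Zubin ∩ Erik ∩ Yosef: 10:00-11:45, 17:15-17:45.
Those are the intersection windows.
The first common window of at least 60 minutes is 10:00-11:45, so the earliest start is 10:00.

10:00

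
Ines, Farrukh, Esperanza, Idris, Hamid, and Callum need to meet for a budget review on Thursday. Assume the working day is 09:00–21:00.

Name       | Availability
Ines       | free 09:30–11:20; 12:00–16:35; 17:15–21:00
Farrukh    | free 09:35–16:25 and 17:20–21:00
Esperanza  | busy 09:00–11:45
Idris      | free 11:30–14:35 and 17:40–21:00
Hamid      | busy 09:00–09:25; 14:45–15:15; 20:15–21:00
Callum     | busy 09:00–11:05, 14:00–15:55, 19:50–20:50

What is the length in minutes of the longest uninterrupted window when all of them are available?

Ines free: 09:30-11:20, 12:00-16:35, 17:15-21:00.
Farrukh free: 09:35-16:25, 17:20-21:00.
Esperanza free: 11:45-21:00 (invert busy blocks within the working day).
Idris free: 11:30-14:35, 17:40-21:00.
Hamid free: 09:25-14:45, 15:15-20:15 (invert busy blocks within the working day).
Callum free: 11:05-14:00, 15:55-19:50, 20:50-21:00 (invert busy blocks within the working day).
Ines ∩ Farrukh: 09:35-11:20, 12:00-16:25, 17:20-21:00.
Ines ∩ Farrukh ∩ Esperanza: 12:00-16:25, 17:20-21:00.
Ines ∩ Farrukh ∩ Esperanza ∩ Idris: 12:00-14:35, 17:40-21:00.
Ines ∩ Farrukh ∩ Esperanza ∩ Idris ∩ Hamid: 12:00-14:35, 17:40-20:15.
Ines ∩ Farrukh ∩ Esperanza ∩ Idris ∩ Hamid ∩ Callum: 12:00-14:00, 17:40-19:50.
The longest is 17:40-19:50 at 130 minutes.

130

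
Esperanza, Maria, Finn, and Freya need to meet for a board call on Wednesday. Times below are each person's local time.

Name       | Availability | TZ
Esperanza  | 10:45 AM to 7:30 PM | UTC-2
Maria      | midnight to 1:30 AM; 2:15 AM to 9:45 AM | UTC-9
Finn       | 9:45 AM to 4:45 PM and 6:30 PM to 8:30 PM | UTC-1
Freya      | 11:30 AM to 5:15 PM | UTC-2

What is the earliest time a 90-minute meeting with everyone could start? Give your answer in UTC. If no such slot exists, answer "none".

Esperanza in UTC: 12:45-21:30 (add 2h to convert from UTC-2).
Maria in UTC: 09:00-10:30, 11:15-18:45 (add 9h to convert from UTC-9).
Finn in UTC: 10:45-17:45, 19:30-21:30 (add 1h to convert from UTC-1).
Freya in UTC: 13:30-19:15 (add 2h to convert from UTC-2).
Esperanza ∩ Maria: 12:45-18:45.
Esperanza ∩ Maria ∩ Finn: 12:45-17:45.
Esperanza ∩ Maria ∩ Finn ∩ Freya: 13:30-17:45.
So the common availability across everyone is 13:30-17:45.
The first common window of at least 90 minutes is 13:30-17:45, so the earliest start is 13:30.

13:30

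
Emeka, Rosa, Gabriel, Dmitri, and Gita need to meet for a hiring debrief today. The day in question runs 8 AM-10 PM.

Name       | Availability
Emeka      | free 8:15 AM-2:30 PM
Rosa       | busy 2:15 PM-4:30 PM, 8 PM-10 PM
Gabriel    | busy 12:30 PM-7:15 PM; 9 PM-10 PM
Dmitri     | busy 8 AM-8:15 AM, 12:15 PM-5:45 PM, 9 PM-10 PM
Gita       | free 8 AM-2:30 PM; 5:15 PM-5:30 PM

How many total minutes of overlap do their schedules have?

240

Emeka free: 08:15-14:30.
Rosa free: 08:00-14:15, 16:30-20:00 (invert busy blocks within the working day).
Gabriel free: 08:00-12:30, 19:15-21:00 (invert busy blocks within the working day).
Dmitri free: 08:15-12:15, 17:45-21:00 (invert busy blocks within the working day).
Gita free: 08:00-14:30, 17:15-17:30.
Emeka ∩ Rosa: 08:15-14:15.
Emeka ∩ Rosa ∩ Gabriel: 08:15-12:30.
Emeka ∩ Rosa ∩ Gabriel ∩ Dmitri: 08:15-12:15.
Emeka ∩ Rosa ∩ Gabriel ∩ Dmitri ∩ Gita: 08:15-12:15.
That's a single block of 240 minutes.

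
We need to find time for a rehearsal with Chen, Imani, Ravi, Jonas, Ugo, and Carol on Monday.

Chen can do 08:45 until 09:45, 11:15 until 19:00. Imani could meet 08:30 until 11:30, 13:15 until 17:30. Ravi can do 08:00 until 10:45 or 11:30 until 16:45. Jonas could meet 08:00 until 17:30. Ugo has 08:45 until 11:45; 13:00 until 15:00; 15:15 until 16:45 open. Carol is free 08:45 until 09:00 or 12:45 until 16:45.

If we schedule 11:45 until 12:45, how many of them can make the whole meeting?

Chen, Ravi, and Jonas can make the full 11:45-12:45 slot — that's 3.

3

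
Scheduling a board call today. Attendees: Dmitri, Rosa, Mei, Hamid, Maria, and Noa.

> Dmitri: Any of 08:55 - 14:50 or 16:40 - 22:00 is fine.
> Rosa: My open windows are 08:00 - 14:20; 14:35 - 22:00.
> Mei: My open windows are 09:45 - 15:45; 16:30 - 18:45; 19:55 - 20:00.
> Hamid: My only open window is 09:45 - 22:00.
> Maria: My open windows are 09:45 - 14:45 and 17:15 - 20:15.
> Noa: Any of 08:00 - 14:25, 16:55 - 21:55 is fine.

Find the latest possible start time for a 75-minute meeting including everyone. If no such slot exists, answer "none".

Dmitri ∩ Rosa: 08:55-14:20, 14:35-14:50, 16:40-22:00.
Dmitri ∩ Rosa ∩ Mei: 09:45-14:20, 14:35-14:50, 16:40-18:45, 19:55-20:00.
Dmitri ∩ Rosa ∩ Mei ∩ Hamid: 09:45-14:20, 14:35-14:50, 16:40-18:45, 19:55-20:00.
Dmitri ∩ Rosa ∩ Mei ∩ Hamid ∩ Maria: 09:45-14:20, 14:35-14:45, 17:15-18:45, 19:55-20:00.
Dmitri ∩ Rosa ∩ Mei ∩ Hamid ∩ Maria ∩ Noa: 09:45-14:20, 17:15-18:45, 19:55-20:00.
So the common availability across everyone is 09:45-14:20, 17:15-18:45, 19:55-20:00.
The last common window of at least 75 minutes is 17:15-18:45; a 75-minute meeting can start as late as 17:30 and still end by 18:45.

17:30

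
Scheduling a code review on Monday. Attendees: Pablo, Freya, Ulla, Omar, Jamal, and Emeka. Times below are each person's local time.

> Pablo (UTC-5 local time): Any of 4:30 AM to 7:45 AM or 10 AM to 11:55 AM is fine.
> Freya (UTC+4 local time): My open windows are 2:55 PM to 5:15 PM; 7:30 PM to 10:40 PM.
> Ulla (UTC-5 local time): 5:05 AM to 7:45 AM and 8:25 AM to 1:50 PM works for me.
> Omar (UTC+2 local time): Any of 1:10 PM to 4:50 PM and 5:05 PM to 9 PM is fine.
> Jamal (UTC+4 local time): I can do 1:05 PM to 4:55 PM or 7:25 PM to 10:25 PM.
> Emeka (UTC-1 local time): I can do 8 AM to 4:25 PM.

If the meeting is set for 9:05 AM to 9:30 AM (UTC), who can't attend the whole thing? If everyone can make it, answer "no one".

Pablo in UTC: 09:30-12:45, 15:00-16:55 (add 5h to convert from UTC-5).
Freya in UTC: 10:55-13:15, 15:30-18:40 (subtract 4h to convert from UTC+4).
Ulla in UTC: 10:05-12:45, 13:25-18:50 (add 5h to convert from UTC-5).
Omar in UTC: 11:10-14:50, 15:05-19:00 (subtract 2h to convert from UTC+2).
Jamal in UTC: 09:05-12:55, 15:25-18:25 (subtract 4h to convert from UTC+4).
Emeka in UTC: 09:00-17:25 (add 1h to convert from UTC-1).
Pablo: not fully free for 09:05-09:30. Freya: not fully free for 09:05-09:30. Ulla: not fully free for 09:05-09:30. Omar: not fully free for 09:05-09:30. Jamal: free for 09:05-09:30. Emeka: free for 09:05-09:30.

Freya, Omar, Pablo, Ulla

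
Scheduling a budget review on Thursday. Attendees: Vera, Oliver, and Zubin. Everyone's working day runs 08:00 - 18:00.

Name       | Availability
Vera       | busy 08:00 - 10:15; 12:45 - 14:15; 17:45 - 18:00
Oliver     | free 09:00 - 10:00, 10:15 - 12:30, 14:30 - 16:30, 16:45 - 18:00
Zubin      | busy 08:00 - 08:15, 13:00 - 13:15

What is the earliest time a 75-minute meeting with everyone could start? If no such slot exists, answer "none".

10:15

Vera free: 10:15-12:45, 14:15-17:45 (invert busy blocks within the working day).
Oliver free: 09:00-10:00, 10:15-12:30, 14:30-16:30, 16:45-18:00.
Zubin free: 08:15-13:00, 13:15-18:00 (invert busy blocks within the working day).
Vera ∩ Oliver: 10:15-12:30, 14:30-16:30, 16:45-17:45.
Vera ∩ Oliver ∩ Zubin: 10:15-12:30, 14:30-16:30, 16:45-17:45.
The first common window of at least 75 minutes is 10:15-12:30, so the earliest start is 10:15.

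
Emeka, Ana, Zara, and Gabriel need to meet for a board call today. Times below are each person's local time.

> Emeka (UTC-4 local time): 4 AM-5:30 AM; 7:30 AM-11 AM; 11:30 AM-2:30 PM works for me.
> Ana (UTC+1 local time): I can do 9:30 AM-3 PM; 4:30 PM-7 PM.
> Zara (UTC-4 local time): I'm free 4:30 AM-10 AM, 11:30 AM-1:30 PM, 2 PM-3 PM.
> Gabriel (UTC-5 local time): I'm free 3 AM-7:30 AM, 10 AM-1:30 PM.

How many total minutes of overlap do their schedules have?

240

Emeka in UTC: 08:00-09:30, 11:30-15:00, 15:30-18:30 (add 4h to convert from UTC-4).
Ana in UTC: 08:30-14:00, 15:30-18:00 (subtract 1h to convert from UTC+1).
Zara in UTC: 08:30-14:00, 15:30-17:30, 18:00-19:00 (add 4h to convert from UTC-4).
Gabriel in UTC: 08:00-12:30, 15:00-18:30 (add 5h to convert from UTC-5).
Emeka ∩ Ana: 08:30-09:30, 11:30-14:00, 15:30-18:00.
Emeka ∩ Ana ∩ Zara: 08:30-09:30, 11:30-14:00, 15:30-17:30.
Emeka ∩ Ana ∩ Zara ∩ Gabriel: 08:30-09:30, 11:30-12:30, 15:30-17:30.
Those are the intersection windows.
Summing the common windows: 60 + 60 + 120 = 240 minutes.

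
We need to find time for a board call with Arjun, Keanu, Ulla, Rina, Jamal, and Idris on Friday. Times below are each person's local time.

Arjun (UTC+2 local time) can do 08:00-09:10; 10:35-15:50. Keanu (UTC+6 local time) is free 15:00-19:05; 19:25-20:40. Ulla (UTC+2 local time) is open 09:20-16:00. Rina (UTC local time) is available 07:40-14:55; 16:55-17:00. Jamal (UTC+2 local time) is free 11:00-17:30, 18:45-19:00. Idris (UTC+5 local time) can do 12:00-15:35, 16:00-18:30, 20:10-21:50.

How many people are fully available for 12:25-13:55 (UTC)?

Arjun in UTC: 06:00-07:10, 08:35-13:50 (subtract 2h to convert from UTC+2).
Keanu in UTC: 09:00-13:05, 13:25-14:40 (subtract 6h to convert from UTC+6).
Ulla in UTC: 07:20-14:00 (subtract 2h to convert from UTC+2).
Rina in UTC: 07:40-14:55, 16:55-17:00.
Jamal in UTC: 09:00-15:30, 16:45-17:00 (subtract 2h to convert from UTC+2).
Idris in UTC: 07:00-10:35, 11:00-13:30, 15:10-16:50 (subtract 5h to convert from UTC+5).
Ulla, Rina, and Jamal can make the full 12:25-13:55 slot — that's 3.

3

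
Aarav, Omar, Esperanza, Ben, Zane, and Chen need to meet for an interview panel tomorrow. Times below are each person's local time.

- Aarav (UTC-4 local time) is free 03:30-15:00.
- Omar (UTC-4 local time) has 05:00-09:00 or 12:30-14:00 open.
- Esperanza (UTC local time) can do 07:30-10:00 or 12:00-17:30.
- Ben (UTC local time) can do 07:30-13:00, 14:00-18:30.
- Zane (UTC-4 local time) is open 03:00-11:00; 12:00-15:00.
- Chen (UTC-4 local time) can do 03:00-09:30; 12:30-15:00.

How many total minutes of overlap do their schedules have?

180

Aarav in UTC: 07:30-19:00 (add 4h to convert from UTC-4).
Omar in UTC: 09:00-13:00, 16:30-18:00 (add 4h to convert from UTC-4).
Esperanza in UTC: 07:30-10:00, 12:00-17:30.
Ben in UTC: 07:30-13:00, 14:00-18:30.
Zane in UTC: 07:00-15:00, 16:00-19:00 (add 4h to convert from UTC-4).
Chen in UTC: 07:00-13:30, 16:30-19:00 (add 4h to convert from UTC-4).
Aarav ∩ Omar: 09:00-13:00, 16:30-18:00.
Aarav ∩ Omar ∩ Esperanza: 09:00-10:00, 12:00-13:00, 16:30-17:30.
Aarav ∩ Omar ∩ Esperanza ∩ Ben: 09:00-10:00, 12:00-13:00, 16:30-17:30.
Aarav ∩ Omar ∩ Esperanza ∩ Ben ∩ Zane: 09:00-10:00, 12:00-13:00, 16:30-17:30.
Aarav ∩ Omar ∩ Esperanza ∩ Ben ∩ Zane ∩ Chen: 09:00-10:00, 12:00-13:00, 16:30-17:30.
Summing the common windows: 60 + 60 + 60 = 180 minutes.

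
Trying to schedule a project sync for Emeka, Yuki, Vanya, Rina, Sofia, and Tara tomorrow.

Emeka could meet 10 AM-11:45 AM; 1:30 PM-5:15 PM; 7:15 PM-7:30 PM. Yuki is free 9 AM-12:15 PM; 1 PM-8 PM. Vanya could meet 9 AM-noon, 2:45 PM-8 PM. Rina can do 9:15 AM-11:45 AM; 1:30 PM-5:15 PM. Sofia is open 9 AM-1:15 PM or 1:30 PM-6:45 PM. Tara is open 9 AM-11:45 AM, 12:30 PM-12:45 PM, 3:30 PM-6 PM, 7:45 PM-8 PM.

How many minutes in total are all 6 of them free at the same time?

210

Emeka ∩ Yuki: 10:00-11:45, 13:30-17:15, 19:15-19:30.
Emeka ∩ Yuki ∩ Vanya: 10:00-11:45, 14:45-17:15, 19:15-19:30.
Emeka ∩ Yuki ∩ Vanya ∩ Rina: 10:00-11:45, 14:45-17:15.
Emeka ∩ Yuki ∩ Vanya ∩ Rina ∩ Sofia: 10:00-11:45, 14:45-17:15.
Emeka ∩ Yuki ∩ Vanya ∩ Rina ∩ Sofia ∩ Tara: 10:00-11:45, 15:30-17:15.
Those are the intersection windows.
Summing the common windows: 105 + 105 = 210 minutes.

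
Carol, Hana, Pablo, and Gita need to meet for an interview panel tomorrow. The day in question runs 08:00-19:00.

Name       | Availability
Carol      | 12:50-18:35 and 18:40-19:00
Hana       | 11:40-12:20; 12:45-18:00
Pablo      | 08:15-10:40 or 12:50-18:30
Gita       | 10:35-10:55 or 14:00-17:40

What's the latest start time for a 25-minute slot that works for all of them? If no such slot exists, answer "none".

17:15

Carol ∩ Hana: 12:50-18:00.
Carol ∩ Hana ∩ Pablo: 12:50-18:00.
Carol ∩ Hana ∩ Pablo ∩ Gita: 14:00-17:40.
The last common window of at least 25 minutes is 14:00-17:40; a 25-minute meeting can start as late as 17:15 and still end by 17:40.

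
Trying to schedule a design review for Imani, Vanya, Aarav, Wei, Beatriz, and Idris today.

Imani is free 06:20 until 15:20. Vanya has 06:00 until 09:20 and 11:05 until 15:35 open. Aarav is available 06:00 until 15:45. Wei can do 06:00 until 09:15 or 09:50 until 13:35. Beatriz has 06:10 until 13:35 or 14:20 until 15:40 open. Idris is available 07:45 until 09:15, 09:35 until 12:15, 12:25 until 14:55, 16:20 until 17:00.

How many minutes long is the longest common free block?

Imani ∩ Vanya: 06:20-09:20, 11:05-15:20.
Imani ∩ Vanya ∩ Aarav: 06:20-09:20, 11:05-15:20.
Imani ∩ Vanya ∩ Aarav ∩ Wei: 06:20-09:15, 11:05-13:35.
Imani ∩ Vanya ∩ Aarav ∩ Wei ∩ Beatriz: 06:20-09:15, 11:05-13:35.
Imani ∩ Vanya ∩ Aarav ∩ Wei ∩ Beatriz ∩ Idris: 07:45-09:15, 11:05-12:15, 12:25-13:35.
The longest is 07:45-09:15 at 90 minutes.

90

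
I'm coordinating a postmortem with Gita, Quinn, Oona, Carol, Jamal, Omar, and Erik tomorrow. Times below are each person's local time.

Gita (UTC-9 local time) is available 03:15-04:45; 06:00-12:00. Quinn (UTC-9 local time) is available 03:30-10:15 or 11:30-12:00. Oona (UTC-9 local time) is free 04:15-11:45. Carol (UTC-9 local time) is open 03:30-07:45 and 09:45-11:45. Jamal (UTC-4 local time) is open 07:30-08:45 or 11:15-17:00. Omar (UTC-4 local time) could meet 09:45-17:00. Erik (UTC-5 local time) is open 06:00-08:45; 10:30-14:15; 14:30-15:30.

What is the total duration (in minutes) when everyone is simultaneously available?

105

Gita in UTC: 12:15-13:45, 15:00-21:00 (add 9h to convert from UTC-9).
Quinn in UTC: 12:30-19:15, 20:30-21:00 (add 9h to convert from UTC-9).
Oona in UTC: 13:15-20:45 (add 9h to convert from UTC-9).
Carol in UTC: 12:30-16:45, 18:45-20:45 (add 9h to convert from UTC-9).
Jamal in UTC: 11:30-12:45, 15:15-21:00 (add 4h to convert from UTC-4).
Omar in UTC: 13:45-21:00 (add 4h to convert from UTC-4).
Erik in UTC: 11:00-13:45, 15:30-19:15, 19:30-20:30 (add 5h to convert from UTC-5).
Gita ∩ Quinn: 12:30-13:45, 15:00-19:15, 20:30-21:00.
Gita ∩ Quinn ∩ Oona: 13:15-13:45, 15:00-19:15, 20:30-20:45.
Gita ∩ Quinn ∩ Oona ∩ Carol: 13:15-13:45, 15:00-16:45, 18:45-19:15, 20:30-20:45.
Gita ∩ Quinn ∩ Oona ∩ Carol ∩ Jamal: 15:15-16:45, 18:45-19:15, 20:30-20:45.
Gita ∩ Quinn ∩ Oona ∩ Carol ∩ Jamal ∩ Omar: 15:15-16:45, 18:45-19:15, 20:30-20:45.
Gita ∩ Quinn ∩ Oona ∩ Carol ∩ Jamal ∩ Omar ∩ Erik: 15:30-16:45, 18:45-19:15.
Summing the common windows: 75 + 30 = 105 minutes.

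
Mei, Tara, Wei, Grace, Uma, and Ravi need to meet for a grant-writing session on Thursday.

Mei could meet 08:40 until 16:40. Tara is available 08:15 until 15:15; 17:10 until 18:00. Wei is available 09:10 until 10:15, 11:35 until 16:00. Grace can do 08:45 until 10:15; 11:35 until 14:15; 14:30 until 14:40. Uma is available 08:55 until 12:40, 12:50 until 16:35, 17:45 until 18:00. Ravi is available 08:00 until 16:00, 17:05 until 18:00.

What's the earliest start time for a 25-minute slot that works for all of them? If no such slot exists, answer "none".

Mei ∩ Tara: 08:40-15:15.
Mei ∩ Tara ∩ Wei: 09:10-10:15, 11:35-15:15.
Mei ∩ Tara ∩ Wei ∩ Grace: 09:10-10:15, 11:35-14:15, 14:30-14:40.
Mei ∩ Tara ∩ Wei ∩ Grace ∩ Uma: 09:10-10:15, 11:35-12:40, 12:50-14:15, 14:30-14:40.
Mei ∩ Tara ∩ Wei ∩ Grace ∩ Uma ∩ Ravi: 09:10-10:15, 11:35-12:40, 12:50-14:15, 14:30-14:40.
Those are the intersection windows.
The first common window of at least 25 minutes is 09:10-10:15, so the earliest start is 09:10.

09:10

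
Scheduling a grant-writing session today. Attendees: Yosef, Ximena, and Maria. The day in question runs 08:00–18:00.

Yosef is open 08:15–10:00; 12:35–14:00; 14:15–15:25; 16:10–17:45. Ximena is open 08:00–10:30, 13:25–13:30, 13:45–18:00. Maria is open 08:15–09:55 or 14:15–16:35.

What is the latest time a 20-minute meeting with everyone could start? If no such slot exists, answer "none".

Yosef ∩ Ximena: 08:15-10:00, 13:25-13:30, 13:45-14:00, 14:15-15:25, 16:10-17:45.
Yosef ∩ Ximena ∩ Maria: 08:15-09:55, 14:15-15:25, 16:10-16:35.
The last common window of at least 20 minutes is 16:10-16:35; a 20-minute meeting can start as late as 16:15 and still end by 16:35.

16:15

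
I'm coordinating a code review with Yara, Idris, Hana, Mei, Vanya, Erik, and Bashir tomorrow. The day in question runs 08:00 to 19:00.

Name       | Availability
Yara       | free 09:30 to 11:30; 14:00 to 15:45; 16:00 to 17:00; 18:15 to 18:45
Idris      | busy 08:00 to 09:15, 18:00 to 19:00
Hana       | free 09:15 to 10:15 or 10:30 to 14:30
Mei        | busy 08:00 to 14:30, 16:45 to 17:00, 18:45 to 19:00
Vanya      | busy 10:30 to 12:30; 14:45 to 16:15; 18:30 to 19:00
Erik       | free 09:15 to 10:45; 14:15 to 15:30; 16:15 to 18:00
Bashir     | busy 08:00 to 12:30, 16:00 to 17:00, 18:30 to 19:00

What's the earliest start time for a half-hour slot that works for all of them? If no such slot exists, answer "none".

Yara free: 09:30-11:30, 14:00-15:45, 16:00-17:00, 18:15-18:45.
Idris free: 09:15-18:00 (invert busy blocks within the working day).
Hana free: 09:15-10:15, 10:30-14:30.
Mei free: 14:30-16:45, 17:00-18:45 (invert busy blocks within the working day).
Vanya free: 08:00-10:30, 12:30-14:45, 16:15-18:30 (invert busy blocks within the working day).
Erik free: 09:15-10:45, 14:15-15:30, 16:15-18:00.
Bashir free: 12:30-16:00, 17:00-18:30 (invert busy blocks within the working day).
Yara ∩ Idris: 09:30-11:30, 14:00-15:45, 16:00-17:00.
Yara ∩ Idris ∩ Hana: 09:30-10:15, 10:30-11:30, 14:00-14:30.
Yara ∩ Idris ∩ Hana ∩ Mei: ∅.
Yara ∩ Idris ∩ Hana ∩ Mei ∩ Vanya: ∅.
Yara ∩ Idris ∩ Hana ∩ Mei ∩ Vanya ∩ Erik: ∅.
Yara ∩ Idris ∩ Hana ∩ Mei ∩ Vanya ∩ Erik ∩ Bashir: ∅.
There is no time when everyone is free.
No common window is at least 30 minutes long.

none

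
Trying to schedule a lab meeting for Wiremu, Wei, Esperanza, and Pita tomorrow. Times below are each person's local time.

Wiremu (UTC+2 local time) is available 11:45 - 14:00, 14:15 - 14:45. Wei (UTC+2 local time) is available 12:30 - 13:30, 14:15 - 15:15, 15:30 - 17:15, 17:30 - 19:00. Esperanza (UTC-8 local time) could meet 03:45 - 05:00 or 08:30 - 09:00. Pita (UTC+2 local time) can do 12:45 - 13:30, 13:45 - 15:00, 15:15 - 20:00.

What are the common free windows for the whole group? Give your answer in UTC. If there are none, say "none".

12:15-12:45

Wiremu in UTC: 09:45-12:00, 12:15-12:45 (subtract 2h to convert from UTC+2).
Wei in UTC: 10:30-11:30, 12:15-13:15, 13:30-15:15, 15:30-17:00 (subtract 2h to convert from UTC+2).
Esperanza in UTC: 11:45-13:00, 16:30-17:00 (add 8h to convert from UTC-8).
Pita in UTC: 10:45-11:30, 11:45-13:00, 13:15-18:00 (subtract 2h to convert from UTC+2).
Wiremu ∩ Wei: 10:30-11:30, 12:15-12:45.
Wiremu ∩ Wei ∩ Esperanza: 12:15-12:45.
Wiremu ∩ Wei ∩ Esperanza ∩ Pita: 12:15-12:45.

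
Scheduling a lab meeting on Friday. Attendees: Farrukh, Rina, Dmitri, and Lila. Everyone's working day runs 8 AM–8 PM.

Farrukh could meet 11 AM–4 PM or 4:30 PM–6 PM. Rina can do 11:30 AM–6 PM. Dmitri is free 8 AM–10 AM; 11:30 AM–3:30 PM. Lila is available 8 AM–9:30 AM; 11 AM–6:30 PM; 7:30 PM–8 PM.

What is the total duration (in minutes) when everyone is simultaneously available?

240

Farrukh ∩ Rina: 11:30-16:00, 16:30-18:00.
Farrukh ∩ Rina ∩ Dmitri: 11:30-15:30.
Farrukh ∩ Rina ∩ Dmitri ∩ Lila: 11:30-15:30.
That's a single block of 240 minutes.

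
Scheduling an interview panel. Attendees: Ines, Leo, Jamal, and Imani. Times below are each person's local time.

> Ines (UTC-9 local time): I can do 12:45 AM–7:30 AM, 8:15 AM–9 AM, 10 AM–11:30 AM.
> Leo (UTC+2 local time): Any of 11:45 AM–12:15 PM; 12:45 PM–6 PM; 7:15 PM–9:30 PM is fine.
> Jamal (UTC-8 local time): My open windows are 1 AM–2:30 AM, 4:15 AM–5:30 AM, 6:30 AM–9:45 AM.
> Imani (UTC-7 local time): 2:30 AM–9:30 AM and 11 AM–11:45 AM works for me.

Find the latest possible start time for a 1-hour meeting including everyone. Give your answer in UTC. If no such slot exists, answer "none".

Ines in UTC: 09:45-16:30, 17:15-18:00, 19:00-20:30 (add 9h to convert from UTC-9).
Leo in UTC: 09:45-10:15, 10:45-16:00, 17:15-19:30 (subtract 2h to convert from UTC+2).
Jamal in UTC: 09:00-10:30, 12:15-13:30, 14:30-17:45 (add 8h to convert from UTC-8).
Imani in UTC: 09:30-16:30, 18:00-18:45 (add 7h to convert from UTC-7).
Ines ∩ Leo: 09:45-10:15, 10:45-16:00, 17:15-18:00, 19:00-19:30.
Ines ∩ Leo ∩ Jamal: 09:45-10:15, 12:15-13:30, 14:30-16:00, 17:15-17:45.
Ines ∩ Leo ∩ Jamal ∩ Imani: 09:45-10:15, 12:15-13:30, 14:30-16:00.
The last common window of at least 60 minutes is 14:30-16:00; a 60-minute meeting can start as late as 15:00 and still end by 16:00.

15:00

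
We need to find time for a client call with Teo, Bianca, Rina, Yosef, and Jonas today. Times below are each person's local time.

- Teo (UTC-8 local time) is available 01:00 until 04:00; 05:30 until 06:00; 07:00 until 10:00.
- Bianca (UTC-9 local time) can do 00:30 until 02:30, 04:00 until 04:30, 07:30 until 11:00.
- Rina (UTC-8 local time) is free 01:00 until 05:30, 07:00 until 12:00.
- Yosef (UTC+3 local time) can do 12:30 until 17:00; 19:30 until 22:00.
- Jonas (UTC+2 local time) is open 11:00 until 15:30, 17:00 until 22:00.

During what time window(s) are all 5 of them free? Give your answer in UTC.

Teo in UTC: 09:00-12:00, 13:30-14:00, 15:00-18:00 (add 8h to convert from UTC-8).
Bianca in UTC: 09:30-11:30, 13:00-13:30, 16:30-20:00 (add 9h to convert from UTC-9).
Rina in UTC: 09:00-13:30, 15:00-20:00 (add 8h to convert from UTC-8).
Yosef in UTC: 09:30-14:00, 16:30-19:00 (subtract 3h to convert from UTC+3).
Jonas in UTC: 09:00-13:30, 15:00-20:00 (subtract 2h to convert from UTC+2).
Teo ∩ Bianca: 09:30-11:30, 16:30-18:00.
Teo ∩ Bianca ∩ Rina: 09:30-11:30, 16:30-18:00.
Teo ∩ Bianca ∩ Rina ∩ Yosef: 09:30-11:30, 16:30-18:00.
Teo ∩ Bianca ∩ Rina ∩ Yosef ∩ Jonas: 09:30-11:30, 16:30-18:00.

09:30-11:30, 16:30-18:00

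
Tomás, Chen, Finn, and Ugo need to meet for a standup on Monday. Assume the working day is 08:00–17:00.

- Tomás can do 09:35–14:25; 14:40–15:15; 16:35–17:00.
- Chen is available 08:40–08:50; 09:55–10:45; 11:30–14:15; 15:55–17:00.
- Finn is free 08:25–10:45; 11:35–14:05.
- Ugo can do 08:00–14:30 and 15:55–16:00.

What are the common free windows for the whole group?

Tomás ∩ Chen: 09:55-10:45, 11:30-14:15, 16:35-17:00.
Tomás ∩ Chen ∩ Finn: 09:55-10:45, 11:35-14:05.
Tomás ∩ Chen ∩ Finn ∩ Ugo: 09:55-10:45, 11:35-14:05.

09:55-10:45, 11:35-14:05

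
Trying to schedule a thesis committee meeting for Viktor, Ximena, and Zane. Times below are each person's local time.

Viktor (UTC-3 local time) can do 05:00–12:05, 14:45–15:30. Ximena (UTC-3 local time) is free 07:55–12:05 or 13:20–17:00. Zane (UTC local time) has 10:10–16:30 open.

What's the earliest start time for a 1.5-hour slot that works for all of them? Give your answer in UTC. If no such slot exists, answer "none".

Viktor in UTC: 08:00-15:05, 17:45-18:30 (add 3h to convert from UTC-3).
Ximena in UTC: 10:55-15:05, 16:20-20:00 (add 3h to convert from UTC-3).
Zane in UTC: 10:10-16:30.
Viktor ∩ Ximena: 10:55-15:05, 17:45-18:30.
Viktor ∩ Ximena ∩ Zane: 10:55-15:05.
Those are the intersection windows.
The first common window of at least 90 minutes is 10:55-15:05, so the earliest start is 10:55.

10:55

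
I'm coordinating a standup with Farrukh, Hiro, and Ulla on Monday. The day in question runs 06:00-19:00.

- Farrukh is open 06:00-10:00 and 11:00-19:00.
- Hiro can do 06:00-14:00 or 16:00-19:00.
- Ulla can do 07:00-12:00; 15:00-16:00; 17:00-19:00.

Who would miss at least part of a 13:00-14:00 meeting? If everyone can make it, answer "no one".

Farrukh: free for 13:00-14:00. Hiro: free for 13:00-14:00. Ulla: not fully free for 13:00-14:00.

Ulla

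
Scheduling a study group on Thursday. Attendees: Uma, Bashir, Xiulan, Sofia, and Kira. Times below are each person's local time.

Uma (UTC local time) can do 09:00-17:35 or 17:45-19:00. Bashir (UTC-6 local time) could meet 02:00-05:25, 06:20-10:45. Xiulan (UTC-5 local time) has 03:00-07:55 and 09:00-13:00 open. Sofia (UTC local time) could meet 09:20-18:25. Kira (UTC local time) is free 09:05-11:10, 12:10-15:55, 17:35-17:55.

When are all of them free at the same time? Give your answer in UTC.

Uma in UTC: 09:00-17:35, 17:45-19:00.
Bashir in UTC: 08:00-11:25, 12:20-16:45 (add 6h to convert from UTC-6).
Xiulan in UTC: 08:00-12:55, 14:00-18:00 (add 5h to convert from UTC-5).
Sofia in UTC: 09:20-18:25.
Kira in UTC: 09:05-11:10, 12:10-15:55, 17:35-17:55.
Uma ∩ Bashir: 09:00-11:25, 12:20-16:45.
Uma ∩ Bashir ∩ Xiulan: 09:00-11:25, 12:20-12:55, 14:00-16:45.
Uma ∩ Bashir ∩ Xiulan ∩ Sofia: 09:20-11:25, 12:20-12:55, 14:00-16:45.
Uma ∩ Bashir ∩ Xiulan ∩ Sofia ∩ Kira: 09:20-11:10, 12:20-12:55, 14:00-15:55.
So the common availability across everyone is 09:20-11:10, 12:20-12:55, 14:00-15:55.

09:20-11:10, 12:20-12:55, 14:00-15:55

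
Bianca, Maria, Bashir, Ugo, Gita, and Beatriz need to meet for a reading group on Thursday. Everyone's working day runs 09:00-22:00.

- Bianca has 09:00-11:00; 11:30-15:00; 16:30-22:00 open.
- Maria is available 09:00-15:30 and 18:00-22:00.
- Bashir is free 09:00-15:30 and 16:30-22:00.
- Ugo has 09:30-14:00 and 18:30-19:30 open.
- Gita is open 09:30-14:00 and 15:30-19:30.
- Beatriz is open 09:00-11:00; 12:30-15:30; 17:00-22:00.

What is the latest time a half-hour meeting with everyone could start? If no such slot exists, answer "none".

Bianca ∩ Maria: 09:00-11:00, 11:30-15:00, 18:00-22:00.
Bianca ∩ Maria ∩ Bashir: 09:00-11:00, 11:30-15:00, 18:00-22:00.
Bianca ∩ Maria ∩ Bashir ∩ Ugo: 09:30-11:00, 11:30-14:00, 18:30-19:30.
Bianca ∩ Maria ∩ Bashir ∩ Ugo ∩ Gita: 09:30-11:00, 11:30-14:00, 18:30-19:30.
Bianca ∩ Maria ∩ Bashir ∩ Ugo ∩ Gita ∩ Beatriz: 09:30-11:00, 12:30-14:00, 18:30-19:30.
The last common window of at least 30 minutes is 18:30-19:30; a 30-minute meeting can start as late as 19:00 and still end by 19:30.

19:00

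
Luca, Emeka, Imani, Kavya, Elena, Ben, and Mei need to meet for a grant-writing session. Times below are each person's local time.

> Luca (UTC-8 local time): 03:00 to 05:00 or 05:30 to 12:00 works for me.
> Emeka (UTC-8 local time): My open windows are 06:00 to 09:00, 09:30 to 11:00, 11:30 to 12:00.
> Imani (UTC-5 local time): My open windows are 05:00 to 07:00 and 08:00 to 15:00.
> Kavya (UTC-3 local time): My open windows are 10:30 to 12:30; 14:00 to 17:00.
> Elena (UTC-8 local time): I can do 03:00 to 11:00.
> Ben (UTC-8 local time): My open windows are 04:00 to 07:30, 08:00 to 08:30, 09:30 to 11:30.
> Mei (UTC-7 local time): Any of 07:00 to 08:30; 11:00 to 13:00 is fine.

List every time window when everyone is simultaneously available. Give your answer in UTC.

Luca in UTC: 11:00-13:00, 13:30-20:00 (add 8h to convert from UTC-8).
Emeka in UTC: 14:00-17:00, 17:30-19:00, 19:30-20:00 (add 8h to convert from UTC-8).
Imani in UTC: 10:00-12:00, 13:00-20:00 (add 5h to convert from UTC-5).
Kavya in UTC: 13:30-15:30, 17:00-20:00 (add 3h to convert from UTC-3).
Elena in UTC: 11:00-19:00 (add 8h to convert from UTC-8).
Ben in UTC: 12:00-15:30, 16:00-16:30, 17:30-19:30 (add 8h to convert from UTC-8).
Mei in UTC: 14:00-15:30, 18:00-20:00 (add 7h to convert from UTC-7).
Luca ∩ Emeka: 14:00-17:00, 17:30-19:00, 19:30-20:00.
Luca ∩ Emeka ∩ Imani: 14:00-17:00, 17:30-19:00, 19:30-20:00.
Luca ∩ Emeka ∩ Imani ∩ Kavya: 14:00-15:30, 17:30-19:00, 19:30-20:00.
Luca ∩ Emeka ∩ Imani ∩ Kavya ∩ Elena: 14:00-15:30, 17:30-19:00.
Luca ∩ Emeka ∩ Imani ∩ Kavya ∩ Elena ∩ Ben: 14:00-15:30, 17:30-19:00.
Luca ∩ Emeka ∩ Imani ∩ Kavya ∩ Elena ∩ Ben ∩ Mei: 14:00-15:30, 18:00-19:00.

14:00-15:30, 18:00-19:00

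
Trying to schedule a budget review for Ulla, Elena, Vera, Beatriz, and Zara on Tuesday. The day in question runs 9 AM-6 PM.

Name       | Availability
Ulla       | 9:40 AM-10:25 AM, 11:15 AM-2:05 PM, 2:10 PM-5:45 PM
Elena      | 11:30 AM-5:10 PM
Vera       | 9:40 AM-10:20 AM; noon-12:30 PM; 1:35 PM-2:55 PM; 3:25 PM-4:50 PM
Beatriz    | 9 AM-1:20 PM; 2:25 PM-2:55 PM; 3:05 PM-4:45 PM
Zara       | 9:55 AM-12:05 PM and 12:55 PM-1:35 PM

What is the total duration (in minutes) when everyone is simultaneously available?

Ulla ∩ Elena: 11:30-14:05, 14:10-17:10.
Ulla ∩ Elena ∩ Vera: 12:00-12:30, 13:35-14:05, 14:10-14:55, 15:25-16:50.
Ulla ∩ Elena ∩ Vera ∩ Beatriz: 12:00-12:30, 14:25-14:55, 15:25-16:45.
Ulla ∩ Elena ∩ Vera ∩ Beatriz ∩ Zara: 12:00-12:05.
That's a single block of 5 minutes.

5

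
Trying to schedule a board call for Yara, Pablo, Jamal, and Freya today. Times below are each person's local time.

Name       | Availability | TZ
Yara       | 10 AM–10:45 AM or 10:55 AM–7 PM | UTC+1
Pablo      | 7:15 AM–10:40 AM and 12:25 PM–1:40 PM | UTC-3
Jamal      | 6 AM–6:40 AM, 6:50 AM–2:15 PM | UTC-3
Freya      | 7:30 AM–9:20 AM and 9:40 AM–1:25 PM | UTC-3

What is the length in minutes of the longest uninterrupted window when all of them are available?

110

Yara in UTC: 09:00-09:45, 09:55-18:00 (subtract 1h to convert from UTC+1).
Pablo in UTC: 10:15-13:40, 15:25-16:40 (add 3h to convert from UTC-3).
Jamal in UTC: 09:00-09:40, 09:50-17:15 (add 3h to convert from UTC-3).
Freya in UTC: 10:30-12:20, 12:40-16:25 (add 3h to convert from UTC-3).
Yara ∩ Pablo: 10:15-13:40, 15:25-16:40.
Yara ∩ Pablo ∩ Jamal: 10:15-13:40, 15:25-16:40.
Yara ∩ Pablo ∩ Jamal ∩ Freya: 10:30-12:20, 12:40-13:40, 15:25-16:25.
The longest is 10:30-12:20 at 110 minutes.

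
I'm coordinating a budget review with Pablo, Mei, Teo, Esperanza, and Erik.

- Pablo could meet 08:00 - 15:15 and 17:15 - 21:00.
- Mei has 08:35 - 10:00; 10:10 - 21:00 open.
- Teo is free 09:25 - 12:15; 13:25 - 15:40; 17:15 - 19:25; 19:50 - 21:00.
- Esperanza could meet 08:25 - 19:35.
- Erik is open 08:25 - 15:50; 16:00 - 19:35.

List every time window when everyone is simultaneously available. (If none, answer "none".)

Pablo ∩ Mei: 08:35-10:00, 10:10-15:15, 17:15-21:00.
Pablo ∩ Mei ∩ Teo: 09:25-10:00, 10:10-12:15, 13:25-15:15, 17:15-19:25, 19:50-21:00.
Pablo ∩ Mei ∩ Teo ∩ Esperanza: 09:25-10:00, 10:10-12:15, 13:25-15:15, 17:15-19:25.
Pablo ∩ Mei ∩ Teo ∩ Esperanza ∩ Erik: 09:25-10:00, 10:10-12:15, 13:25-15:15, 17:15-19:25.

09:25-10:00, 10:10-12:15, 13:25-15:15, 17:15-19:25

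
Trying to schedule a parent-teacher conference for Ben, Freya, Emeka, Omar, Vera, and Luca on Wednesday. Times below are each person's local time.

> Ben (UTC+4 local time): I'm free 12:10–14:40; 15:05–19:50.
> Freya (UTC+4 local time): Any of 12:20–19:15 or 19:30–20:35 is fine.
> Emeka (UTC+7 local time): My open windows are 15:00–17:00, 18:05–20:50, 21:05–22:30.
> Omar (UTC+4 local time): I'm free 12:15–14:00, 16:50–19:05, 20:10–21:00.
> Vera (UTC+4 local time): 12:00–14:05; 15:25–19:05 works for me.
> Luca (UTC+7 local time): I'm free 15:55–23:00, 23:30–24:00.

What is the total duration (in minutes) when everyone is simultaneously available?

185

Ben in UTC: 08:10-10:40, 11:05-15:50 (subtract 4h to convert from UTC+4).
Freya in UTC: 08:20-15:15, 15:30-16:35 (subtract 4h to convert from UTC+4).
Emeka in UTC: 08:00-10:00, 11:05-13:50, 14:05-15:30 (subtract 7h to convert from UTC+7).
Omar in UTC: 08:15-10:00, 12:50-15:05, 16:10-17:00 (subtract 4h to convert from UTC+4).
Vera in UTC: 08:00-10:05, 11:25-15:05 (subtract 4h to convert from UTC+4).
Luca in UTC: 08:55-16:00, 16:30-17:00 (subtract 7h to convert from UTC+7).
Ben ∩ Freya: 08:20-10:40, 11:05-15:15, 15:30-15:50.
Ben ∩ Freya ∩ Emeka: 08:20-10:00, 11:05-13:50, 14:05-15:15.
Ben ∩ Freya ∩ Emeka ∩ Omar: 08:20-10:00, 12:50-13:50, 14:05-15:05.
Ben ∩ Freya ∩ Emeka ∩ Omar ∩ Vera: 08:20-10:00, 12:50-13:50, 14:05-15:05.
Ben ∩ Freya ∩ Emeka ∩ Omar ∩ Vera ∩ Luca: 08:55-10:00, 12:50-13:50, 14:05-15:05.
Summing the common windows: 65 + 60 + 60 = 185 minutes.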